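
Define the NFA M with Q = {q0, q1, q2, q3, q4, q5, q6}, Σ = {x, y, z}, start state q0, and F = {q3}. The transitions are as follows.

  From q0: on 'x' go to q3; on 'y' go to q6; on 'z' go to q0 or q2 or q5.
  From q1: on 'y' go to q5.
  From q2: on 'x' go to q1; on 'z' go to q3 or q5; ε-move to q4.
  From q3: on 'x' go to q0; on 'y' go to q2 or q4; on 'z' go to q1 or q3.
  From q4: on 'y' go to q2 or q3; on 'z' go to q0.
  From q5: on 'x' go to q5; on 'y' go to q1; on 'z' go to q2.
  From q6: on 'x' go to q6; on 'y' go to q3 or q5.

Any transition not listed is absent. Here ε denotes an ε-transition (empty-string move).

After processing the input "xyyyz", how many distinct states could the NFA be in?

Start in {q0}.
Read 'x': q0→{q3}; now {q3}.
Read 'y': q3→{q2, q4}; now {q2, q4}.
Read 'y': q2→∅, q4→{q2, q3}; union {q2, q3}; ε-closure = {q2, q3, q4}.
Read 'y': q2→∅, q3→{q2, q4}, q4→{q2, q3}; now {q2, q3, q4}.
Read 'z': q2→{q3, q5}, q3→{q1, q3}, q4→{q0}; now {q0, q1, q3, q5}.
That set has 4 states.

4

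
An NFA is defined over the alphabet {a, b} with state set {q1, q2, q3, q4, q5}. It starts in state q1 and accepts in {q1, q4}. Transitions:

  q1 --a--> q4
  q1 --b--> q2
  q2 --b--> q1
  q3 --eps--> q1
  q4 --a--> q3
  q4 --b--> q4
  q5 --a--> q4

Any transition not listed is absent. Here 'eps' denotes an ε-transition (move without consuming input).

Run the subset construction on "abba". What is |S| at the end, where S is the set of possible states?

2

Start in {q1}.
Read 'a': q1→{q4}; now {q4}.
Read 'b': q4→{q4}; now {q4}.
Read 'b': q4→{q4}; now {q4}.
Read 'a': q4→{q3}; union {q3}; ε-closure = {q1, q3}.
That set has 2 states.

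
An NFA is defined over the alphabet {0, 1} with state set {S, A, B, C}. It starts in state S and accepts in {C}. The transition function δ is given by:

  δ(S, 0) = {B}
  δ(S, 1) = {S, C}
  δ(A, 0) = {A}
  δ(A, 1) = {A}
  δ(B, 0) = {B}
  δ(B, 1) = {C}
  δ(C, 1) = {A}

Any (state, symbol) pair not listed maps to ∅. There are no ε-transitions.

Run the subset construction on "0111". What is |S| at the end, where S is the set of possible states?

1

Start in {S}.
Read '0': S→{B}; now {B}.
Read '1': B→{C}; now {C}.
Read '1': C→{A}; now {A}.
Read '1': A→{A}; now {A}.
That set has 1 state.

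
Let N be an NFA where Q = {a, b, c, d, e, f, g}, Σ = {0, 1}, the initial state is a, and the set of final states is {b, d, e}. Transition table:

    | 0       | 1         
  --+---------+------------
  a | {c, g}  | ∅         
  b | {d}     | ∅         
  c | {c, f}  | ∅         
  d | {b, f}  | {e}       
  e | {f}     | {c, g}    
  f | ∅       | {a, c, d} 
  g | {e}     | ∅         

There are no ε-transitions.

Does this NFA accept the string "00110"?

No

Start in {a}.
Read '0': a→{c, g}; now {c, g}.
Read '0': c→{c, f}, g→{e}; now {c, e, f}.
Read '1': c→∅, e→{c, g}, f→{a, c, d}; now {a, c, d, g}.
Read '1': a→∅, c→∅, d→{e}, g→∅; now {e}.
Read '0': e→{f}; now {f}.
The final set {f} contains no accepting state.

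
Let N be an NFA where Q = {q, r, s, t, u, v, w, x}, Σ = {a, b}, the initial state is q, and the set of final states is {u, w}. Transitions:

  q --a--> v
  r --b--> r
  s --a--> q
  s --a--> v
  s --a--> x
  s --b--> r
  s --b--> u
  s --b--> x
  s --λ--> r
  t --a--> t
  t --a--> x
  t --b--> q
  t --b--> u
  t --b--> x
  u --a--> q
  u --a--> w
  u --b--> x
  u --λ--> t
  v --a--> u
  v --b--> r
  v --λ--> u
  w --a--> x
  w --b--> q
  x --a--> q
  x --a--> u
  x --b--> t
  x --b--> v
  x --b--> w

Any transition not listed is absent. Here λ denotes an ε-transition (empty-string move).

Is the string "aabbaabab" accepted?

Yes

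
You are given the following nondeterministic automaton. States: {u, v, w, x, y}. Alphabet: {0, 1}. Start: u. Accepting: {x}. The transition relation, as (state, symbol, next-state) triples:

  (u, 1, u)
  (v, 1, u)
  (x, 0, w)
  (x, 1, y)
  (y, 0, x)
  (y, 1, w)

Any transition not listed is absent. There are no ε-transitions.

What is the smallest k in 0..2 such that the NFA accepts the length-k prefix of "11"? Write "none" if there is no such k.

Start in {u}.
Read '1': {u} → {u}.
Read '1': {u} → {u}.
No reachable set along the way intersects F.

none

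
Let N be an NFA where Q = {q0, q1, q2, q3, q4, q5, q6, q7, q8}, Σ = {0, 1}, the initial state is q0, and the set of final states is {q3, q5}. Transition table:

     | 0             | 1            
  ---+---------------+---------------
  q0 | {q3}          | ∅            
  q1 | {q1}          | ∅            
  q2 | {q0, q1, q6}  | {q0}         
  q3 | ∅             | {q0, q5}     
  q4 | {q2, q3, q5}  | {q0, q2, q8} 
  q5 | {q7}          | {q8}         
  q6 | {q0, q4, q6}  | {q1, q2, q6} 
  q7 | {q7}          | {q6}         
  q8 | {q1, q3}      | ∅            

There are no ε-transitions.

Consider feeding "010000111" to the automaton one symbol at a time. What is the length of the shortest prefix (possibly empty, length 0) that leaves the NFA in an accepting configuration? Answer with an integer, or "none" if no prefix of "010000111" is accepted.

1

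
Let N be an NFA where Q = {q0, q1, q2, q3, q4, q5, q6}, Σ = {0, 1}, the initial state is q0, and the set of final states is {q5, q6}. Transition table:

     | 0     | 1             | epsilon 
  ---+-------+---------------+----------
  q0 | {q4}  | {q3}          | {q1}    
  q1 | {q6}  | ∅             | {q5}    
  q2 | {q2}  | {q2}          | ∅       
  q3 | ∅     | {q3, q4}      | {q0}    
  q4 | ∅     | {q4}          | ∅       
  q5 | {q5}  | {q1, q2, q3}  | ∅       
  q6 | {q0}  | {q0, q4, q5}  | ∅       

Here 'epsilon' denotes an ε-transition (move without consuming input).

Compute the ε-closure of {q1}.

{q1, q5}

Begin with {q1}.
ε-move q1 → q5; add q5.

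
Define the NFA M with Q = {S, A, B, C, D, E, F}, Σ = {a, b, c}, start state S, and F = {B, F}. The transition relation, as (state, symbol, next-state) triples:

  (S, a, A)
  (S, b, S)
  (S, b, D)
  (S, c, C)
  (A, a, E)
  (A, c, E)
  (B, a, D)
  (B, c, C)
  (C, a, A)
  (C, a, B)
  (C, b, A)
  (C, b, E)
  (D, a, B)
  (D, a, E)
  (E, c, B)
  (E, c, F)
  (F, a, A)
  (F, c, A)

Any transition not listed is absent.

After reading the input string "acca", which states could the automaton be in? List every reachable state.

{A, D}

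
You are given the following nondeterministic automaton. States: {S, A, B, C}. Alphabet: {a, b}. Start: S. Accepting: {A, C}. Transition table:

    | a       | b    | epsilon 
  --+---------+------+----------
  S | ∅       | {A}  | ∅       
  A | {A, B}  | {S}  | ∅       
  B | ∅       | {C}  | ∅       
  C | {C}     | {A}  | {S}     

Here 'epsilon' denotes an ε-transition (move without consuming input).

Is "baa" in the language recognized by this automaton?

Yes

Start in {S}.
Read 'b': S→{A}; now {A}.
Read 'a': A→{A, B}; now {A, B}.
Read 'a': A→{A, B}, B→∅; now {A, B}.
The final set {A, B} contains the accepting state A.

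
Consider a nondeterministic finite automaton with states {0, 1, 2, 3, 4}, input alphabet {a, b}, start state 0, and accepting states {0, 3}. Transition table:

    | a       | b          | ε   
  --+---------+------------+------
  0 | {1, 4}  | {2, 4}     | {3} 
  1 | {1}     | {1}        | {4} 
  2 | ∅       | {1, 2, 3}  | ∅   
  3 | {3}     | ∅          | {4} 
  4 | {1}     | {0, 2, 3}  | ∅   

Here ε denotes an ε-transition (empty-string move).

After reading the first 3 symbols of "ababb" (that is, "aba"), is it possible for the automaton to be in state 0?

Start: ε-closure({0}) = {0, 3, 4}.
Read 'a': 0→{1, 4}, 3→{3}, 4→{1}; now {1, 3, 4}.
Read 'b': 1→{1}, 3→∅, 4→{0, 2, 3}; union {0, 1, 2, 3}; ε-closure = {0, 1, 2, 3, 4}.
Read 'a': 0→{1, 4}, 1→{1}, 2→∅, 3→{3}, 4→{1}; now {1, 3, 4}.
State 0 is not in {1, 3, 4}.

No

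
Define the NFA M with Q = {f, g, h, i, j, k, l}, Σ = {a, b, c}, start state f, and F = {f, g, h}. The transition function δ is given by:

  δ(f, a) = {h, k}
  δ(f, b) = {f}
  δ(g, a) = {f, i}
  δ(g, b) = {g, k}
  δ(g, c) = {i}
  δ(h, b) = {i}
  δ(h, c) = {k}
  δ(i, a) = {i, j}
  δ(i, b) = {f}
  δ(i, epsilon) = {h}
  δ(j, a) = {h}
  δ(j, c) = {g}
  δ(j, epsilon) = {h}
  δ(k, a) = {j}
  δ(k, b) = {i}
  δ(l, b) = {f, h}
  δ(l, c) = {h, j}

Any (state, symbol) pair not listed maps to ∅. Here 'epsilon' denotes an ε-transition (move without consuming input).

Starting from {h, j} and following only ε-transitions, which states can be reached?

{h, j}

Begin with {h, j}.
No ε-moves leave this set, so the closure equals the set itself.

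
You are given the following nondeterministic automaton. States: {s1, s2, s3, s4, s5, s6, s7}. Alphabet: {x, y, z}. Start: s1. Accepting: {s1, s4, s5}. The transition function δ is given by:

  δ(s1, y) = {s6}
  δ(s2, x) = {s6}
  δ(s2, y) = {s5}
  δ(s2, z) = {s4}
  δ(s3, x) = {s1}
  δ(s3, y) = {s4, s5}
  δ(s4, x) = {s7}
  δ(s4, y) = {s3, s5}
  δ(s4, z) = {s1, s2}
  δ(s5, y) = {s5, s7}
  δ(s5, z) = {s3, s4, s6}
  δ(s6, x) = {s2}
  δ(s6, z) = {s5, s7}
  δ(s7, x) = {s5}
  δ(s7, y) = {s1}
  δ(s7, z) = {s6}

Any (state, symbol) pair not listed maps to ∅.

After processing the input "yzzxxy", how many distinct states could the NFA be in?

2

Start in {s1}.
Read 'y': {s1} → {s6}.
Read 'z': {s6} → {s5, s7}.
Read 'z': {s5, s7} → {s3, s4, s6}.
Read 'x': {s3, s4, s6} → {s1, s2, s7}.
Read 'x': {s1, s2, s7} → {s5, s6}.
Read 'y': {s5, s6} → {s5, s7}.
That set has 2 states.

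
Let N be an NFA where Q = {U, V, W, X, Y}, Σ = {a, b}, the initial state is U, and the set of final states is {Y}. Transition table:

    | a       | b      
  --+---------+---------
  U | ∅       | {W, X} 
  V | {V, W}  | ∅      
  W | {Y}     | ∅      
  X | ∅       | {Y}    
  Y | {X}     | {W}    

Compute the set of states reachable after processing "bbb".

{W}

Start in {U}.
Read 'b': U→{W, X}; now {W, X}.
Read 'b': W→∅, X→{Y}; now {Y}.
Read 'b': Y→{W}; now {W}.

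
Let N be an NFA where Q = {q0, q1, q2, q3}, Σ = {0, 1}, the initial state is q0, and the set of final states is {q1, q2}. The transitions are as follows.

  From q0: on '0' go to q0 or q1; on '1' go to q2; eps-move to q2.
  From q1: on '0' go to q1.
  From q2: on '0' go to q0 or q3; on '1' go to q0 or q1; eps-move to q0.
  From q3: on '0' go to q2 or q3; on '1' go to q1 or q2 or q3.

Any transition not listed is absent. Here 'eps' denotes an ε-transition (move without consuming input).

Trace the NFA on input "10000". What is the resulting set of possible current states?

{q0, q1, q2, q3}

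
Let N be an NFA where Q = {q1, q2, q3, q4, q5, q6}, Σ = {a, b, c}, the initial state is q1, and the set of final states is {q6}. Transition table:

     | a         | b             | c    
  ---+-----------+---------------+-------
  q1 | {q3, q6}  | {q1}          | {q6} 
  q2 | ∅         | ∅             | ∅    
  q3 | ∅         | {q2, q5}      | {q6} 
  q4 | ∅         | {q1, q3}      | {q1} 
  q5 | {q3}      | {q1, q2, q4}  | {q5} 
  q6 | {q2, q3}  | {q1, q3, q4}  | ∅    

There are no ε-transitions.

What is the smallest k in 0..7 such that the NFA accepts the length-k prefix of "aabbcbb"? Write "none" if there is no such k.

1

Start in {q1}.
Read 'a': {q1} → {q3, q6}.
None of the earlier sets intersect F, but {q3, q6} does.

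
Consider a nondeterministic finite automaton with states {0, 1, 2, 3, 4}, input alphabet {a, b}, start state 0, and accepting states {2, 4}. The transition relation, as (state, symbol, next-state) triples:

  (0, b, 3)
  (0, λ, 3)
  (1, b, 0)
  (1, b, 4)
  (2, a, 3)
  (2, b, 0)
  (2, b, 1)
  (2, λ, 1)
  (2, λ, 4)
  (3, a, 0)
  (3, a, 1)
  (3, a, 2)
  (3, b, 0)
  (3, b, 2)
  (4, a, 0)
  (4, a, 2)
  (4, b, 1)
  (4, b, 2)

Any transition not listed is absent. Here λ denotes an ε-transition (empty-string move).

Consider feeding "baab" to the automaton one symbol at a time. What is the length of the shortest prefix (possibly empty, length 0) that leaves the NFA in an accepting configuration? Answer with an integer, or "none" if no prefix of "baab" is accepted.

Start: ε-closure({0}) = {0, 3}.
Read 'b': 0→{3}, 3→{0, 2}; union {0, 2, 3}; ε-closure = {0, 1, 2, 3, 4}.
None of the earlier sets intersect F, but {0, 1, 2, 3, 4} does.

1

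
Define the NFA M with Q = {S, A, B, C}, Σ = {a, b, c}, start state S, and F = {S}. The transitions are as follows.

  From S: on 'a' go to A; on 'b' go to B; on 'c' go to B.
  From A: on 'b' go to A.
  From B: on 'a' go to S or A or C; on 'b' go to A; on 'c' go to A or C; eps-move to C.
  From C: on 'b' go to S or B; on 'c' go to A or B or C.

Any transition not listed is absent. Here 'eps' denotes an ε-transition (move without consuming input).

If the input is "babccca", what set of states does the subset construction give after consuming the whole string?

{S, A, C}

Start in {S}.
Read 'b': S→{B}; union {B}; ε-closure = {B, C}.
Read 'a': B→{S, A, C}, C→∅; now {S, A, C}.
Read 'b': S→{B}, A→{A}, C→{S, B}; union {S, A, B}; ε-closure = {S, A, B, C}.
Read 'c': S→{B}, A→∅, B→{A, C}, C→{A, B, C}; now {A, B, C}.
Read 'c': A→∅, B→{A, C}, C→{A, B, C}; now {A, B, C}.
Read 'c': A→∅, B→{A, C}, C→{A, B, C}; now {A, B, C}.
Read 'a': A→∅, B→{S, A, C}, C→∅; now {S, A, C}.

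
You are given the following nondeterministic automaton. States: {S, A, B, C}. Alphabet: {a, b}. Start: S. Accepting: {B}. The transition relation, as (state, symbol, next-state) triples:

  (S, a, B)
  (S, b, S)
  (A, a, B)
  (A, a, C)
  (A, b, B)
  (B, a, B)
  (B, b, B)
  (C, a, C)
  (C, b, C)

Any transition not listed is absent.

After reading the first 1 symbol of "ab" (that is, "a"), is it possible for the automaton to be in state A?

No

Start in {S}.
Read 'a': {S} → {B}.
State A is not in {B}.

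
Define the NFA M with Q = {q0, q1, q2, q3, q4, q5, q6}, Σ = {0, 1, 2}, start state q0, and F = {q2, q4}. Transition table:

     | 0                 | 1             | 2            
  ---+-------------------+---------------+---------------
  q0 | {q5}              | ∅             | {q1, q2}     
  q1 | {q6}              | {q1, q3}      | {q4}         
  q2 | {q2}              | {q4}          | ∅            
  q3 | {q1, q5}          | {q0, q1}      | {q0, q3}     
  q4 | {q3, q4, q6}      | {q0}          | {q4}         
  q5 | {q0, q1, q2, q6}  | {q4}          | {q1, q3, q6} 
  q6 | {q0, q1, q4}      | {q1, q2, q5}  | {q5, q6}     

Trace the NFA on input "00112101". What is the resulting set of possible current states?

{q0, q1, q2, q3, q4, q5}

Start in {q0}.
Read '0': {q0} → {q5}.
Read '0': {q5} → {q0, q1, q2, q6}.
Read '1': {q0, q1, q2, q6} → {q1, q2, q3, q4, q5}.
Read '1': {q1, q2, q3, q4, q5} → {q0, q1, q3, q4}.
Read '2': {q0, q1, q3, q4} → {q0, q1, q2, q3, q4}.
Read '1': {q0, q1, q2, q3, q4} → {q0, q1, q3, q4}.
Read '0': {q0, q1, q3, q4} → {q1, q3, q4, q5, q6}.
Read '1': {q1, q3, q4, q5, q6} → {q0, q1, q2, q3, q4, q5}.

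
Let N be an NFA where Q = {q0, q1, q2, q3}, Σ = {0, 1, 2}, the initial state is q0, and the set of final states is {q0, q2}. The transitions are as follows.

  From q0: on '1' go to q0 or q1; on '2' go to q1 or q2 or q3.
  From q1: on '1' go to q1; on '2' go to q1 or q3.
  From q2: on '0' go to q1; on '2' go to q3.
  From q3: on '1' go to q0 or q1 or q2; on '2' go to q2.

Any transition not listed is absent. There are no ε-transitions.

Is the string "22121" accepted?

Yes

Start in {q0}.
Read '2': q0→{q1, q2, q3}; now {q1, q2, q3}.
Read '2': q1→{q1, q3}, q2→{q3}, q3→{q2}; now {q1, q2, q3}.
Read '1': q1→{q1}, q2→∅, q3→{q0, q1, q2}; now {q0, q1, q2}.
Read '2': q0→{q1, q2, q3}, q1→{q1, q3}, q2→{q3}; now {q1, q2, q3}.
Read '1': q1→{q1}, q2→∅, q3→{q0, q1, q2}; now {q0, q1, q2}.
The final set {q0, q1, q2} contains the accepting states q0, q2.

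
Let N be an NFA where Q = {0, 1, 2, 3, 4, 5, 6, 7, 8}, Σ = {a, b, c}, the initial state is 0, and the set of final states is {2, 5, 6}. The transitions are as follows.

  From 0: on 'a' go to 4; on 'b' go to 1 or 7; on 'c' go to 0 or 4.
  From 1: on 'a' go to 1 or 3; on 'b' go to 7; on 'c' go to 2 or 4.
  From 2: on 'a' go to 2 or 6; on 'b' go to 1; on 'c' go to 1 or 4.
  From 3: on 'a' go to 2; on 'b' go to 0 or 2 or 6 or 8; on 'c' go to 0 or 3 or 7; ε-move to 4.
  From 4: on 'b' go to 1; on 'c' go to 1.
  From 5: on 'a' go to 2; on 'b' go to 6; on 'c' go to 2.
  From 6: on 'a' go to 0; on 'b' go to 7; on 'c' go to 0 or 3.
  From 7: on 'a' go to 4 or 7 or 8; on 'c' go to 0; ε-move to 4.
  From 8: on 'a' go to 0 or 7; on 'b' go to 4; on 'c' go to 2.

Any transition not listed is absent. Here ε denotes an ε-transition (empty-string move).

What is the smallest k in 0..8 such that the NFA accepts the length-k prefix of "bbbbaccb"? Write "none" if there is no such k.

Start in {0}.
Read 'b': 0→{1, 7}; union {1, 7}; ε-closure = {1, 4, 7}.
Read 'b': 1→{7}, 4→{1}, 7→∅; union {1, 7}; ε-closure = {1, 4, 7}.
Read 'b': 1→{7}, 4→{1}, 7→∅; union {1, 7}; ε-closure = {1, 4, 7}.
Read 'b': 1→{7}, 4→{1}, 7→∅; union {1, 7}; ε-closure = {1, 4, 7}.
Read 'a': 1→{1, 3}, 4→∅, 7→{4, 7, 8}; now {1, 3, 4, 7, 8}.
Read 'c': 1→{2, 4}, 3→{0, 3, 7}, 4→{1}, 7→{0}, 8→{2}; now {0, 1, 2, 3, 4, 7}.
None of the earlier sets intersect F, but {0, 1, 2, 3, 4, 7} does.

6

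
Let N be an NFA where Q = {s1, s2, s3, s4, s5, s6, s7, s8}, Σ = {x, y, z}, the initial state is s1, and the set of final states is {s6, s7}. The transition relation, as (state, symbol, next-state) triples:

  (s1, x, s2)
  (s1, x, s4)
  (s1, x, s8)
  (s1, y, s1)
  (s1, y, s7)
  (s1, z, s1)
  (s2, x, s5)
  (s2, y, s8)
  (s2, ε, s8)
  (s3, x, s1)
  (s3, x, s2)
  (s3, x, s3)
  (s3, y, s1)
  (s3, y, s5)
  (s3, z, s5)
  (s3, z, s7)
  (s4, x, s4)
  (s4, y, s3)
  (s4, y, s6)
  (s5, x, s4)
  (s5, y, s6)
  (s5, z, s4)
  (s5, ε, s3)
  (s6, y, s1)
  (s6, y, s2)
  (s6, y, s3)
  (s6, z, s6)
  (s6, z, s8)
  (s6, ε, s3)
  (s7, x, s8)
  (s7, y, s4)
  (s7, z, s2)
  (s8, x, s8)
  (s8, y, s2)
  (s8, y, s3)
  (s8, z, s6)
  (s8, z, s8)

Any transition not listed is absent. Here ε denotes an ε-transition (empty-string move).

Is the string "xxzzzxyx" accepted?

Start in {s1}.
Read 'x': {s1} → {s2, s4, s8}.
Read 'x': {s2, s4, s8} → {s3, s4, s5, s8}.
Read 'z': {s3, s4, s5, s8} → {s3, s4, s5, s6, s7, s8}.
Read 'z': {s3, s4, s5, s6, s7, s8} → {s2, s3, s4, s5, s6, s7, s8}.
Read 'z': {s2, s3, s4, s5, s6, s7, s8} → {s2, s3, s4, s5, s6, s7, s8}.
Read 'x': {s2, s3, s4, s5, s6, s7, s8} → {s1, s2, s3, s4, s5, s8}.
Read 'y': {s1, s2, s3, s4, s5, s8} → {s1, s2, s3, s5, s6, s7, s8}.
Read 'x': {s1, s2, s3, s5, s6, s7, s8} → {s1, s2, s3, s4, s5, s8}.
The final set {s1, s2, s3, s4, s5, s8} contains no accepting state.

No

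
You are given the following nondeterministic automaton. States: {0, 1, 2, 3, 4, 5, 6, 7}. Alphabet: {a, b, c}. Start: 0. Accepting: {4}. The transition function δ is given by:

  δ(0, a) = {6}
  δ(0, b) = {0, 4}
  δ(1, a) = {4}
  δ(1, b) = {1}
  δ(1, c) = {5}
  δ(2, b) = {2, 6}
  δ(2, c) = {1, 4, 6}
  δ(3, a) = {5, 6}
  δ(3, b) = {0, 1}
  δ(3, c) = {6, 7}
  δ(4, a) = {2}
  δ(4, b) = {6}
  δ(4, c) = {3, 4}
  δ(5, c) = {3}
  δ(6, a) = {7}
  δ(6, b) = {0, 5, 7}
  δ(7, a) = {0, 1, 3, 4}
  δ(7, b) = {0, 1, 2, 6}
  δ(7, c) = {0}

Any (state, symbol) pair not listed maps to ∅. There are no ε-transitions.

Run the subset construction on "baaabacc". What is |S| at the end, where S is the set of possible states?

Start in {0}.
Read 'b': 0→{0, 4}; now {0, 4}.
Read 'a': 0→{6}, 4→{2}; now {2, 6}.
Read 'a': 2→∅, 6→{7}; now {7}.
Read 'a': 7→{0, 1, 3, 4}; now {0, 1, 3, 4}.
Read 'b': 0→{0, 4}, 1→{1}, 3→{0, 1}, 4→{6}; now {0, 1, 4, 6}.
Read 'a': 0→{6}, 1→{4}, 4→{2}, 6→{7}; now {2, 4, 6, 7}.
Read 'c': 2→{1, 4, 6}, 4→{3, 4}, 6→∅, 7→{0}; now {0, 1, 3, 4, 6}.
Read 'c': 0→∅, 1→{5}, 3→{6, 7}, 4→{3, 4}, 6→∅; now {3, 4, 5, 6, 7}.
That set has 5 states.

5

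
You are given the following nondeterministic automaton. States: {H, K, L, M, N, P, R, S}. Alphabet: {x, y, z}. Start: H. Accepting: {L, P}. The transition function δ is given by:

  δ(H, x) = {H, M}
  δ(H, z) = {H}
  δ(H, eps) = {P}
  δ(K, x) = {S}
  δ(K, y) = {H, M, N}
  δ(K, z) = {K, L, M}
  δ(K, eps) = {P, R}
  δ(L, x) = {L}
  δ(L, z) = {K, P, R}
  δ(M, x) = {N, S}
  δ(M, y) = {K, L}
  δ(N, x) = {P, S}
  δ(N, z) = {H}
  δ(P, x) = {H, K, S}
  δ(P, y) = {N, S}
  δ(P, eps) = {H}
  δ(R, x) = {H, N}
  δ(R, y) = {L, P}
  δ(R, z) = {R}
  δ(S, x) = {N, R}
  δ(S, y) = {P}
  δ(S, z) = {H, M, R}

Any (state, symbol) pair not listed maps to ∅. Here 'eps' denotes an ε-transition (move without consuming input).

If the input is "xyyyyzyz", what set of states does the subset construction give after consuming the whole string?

Start: ε-closure({H}) = {H, P}.
Read 'x': H→{H, M}, P→{H, K, S}; union {H, K, M, S}; ε-closure = {H, K, M, P, R, S}.
Read 'y': H→∅, K→{H, M, N}, M→{K, L}, P→{N, S}, R→{L, P}, S→{P}; union {H, K, L, M, N, P, S}; ε-closure = {H, K, L, M, N, P, R, S}.
Read 'y': H→∅, K→{H, M, N}, L→∅, M→{K, L}, N→∅, P→{N, S}, R→{L, P}, S→{P}; union {H, K, L, M, N, P, S}; ε-closure = {H, K, L, M, N, P, R, S}.
Read 'y': H→∅, K→{H, M, N}, L→∅, M→{K, L}, N→∅, P→{N, S}, R→{L, P}, S→{P}; union {H, K, L, M, N, P, S}; ε-closure = {H, K, L, M, N, P, R, S}.
Read 'y': H→∅, K→{H, M, N}, L→∅, M→{K, L}, N→∅, P→{N, S}, R→{L, P}, S→{P}; union {H, K, L, M, N, P, S}; ε-closure = {H, K, L, M, N, P, R, S}.
Read 'z': H→{H}, K→{K, L, M}, L→{K, P, R}, M→∅, N→{H}, P→∅, R→{R}, S→{H, M, R}; now {H, K, L, M, P, R}.
Read 'y': H→∅, K→{H, M, N}, L→∅, M→{K, L}, P→{N, S}, R→{L, P}; union {H, K, L, M, N, P, S}; ε-closure = {H, K, L, M, N, P, R, S}.
Read 'z': H→{H}, K→{K, L, M}, L→{K, P, R}, M→∅, N→{H}, P→∅, R→{R}, S→{H, M, R}; now {H, K, L, M, P, R}.

{H, K, L, M, P, R}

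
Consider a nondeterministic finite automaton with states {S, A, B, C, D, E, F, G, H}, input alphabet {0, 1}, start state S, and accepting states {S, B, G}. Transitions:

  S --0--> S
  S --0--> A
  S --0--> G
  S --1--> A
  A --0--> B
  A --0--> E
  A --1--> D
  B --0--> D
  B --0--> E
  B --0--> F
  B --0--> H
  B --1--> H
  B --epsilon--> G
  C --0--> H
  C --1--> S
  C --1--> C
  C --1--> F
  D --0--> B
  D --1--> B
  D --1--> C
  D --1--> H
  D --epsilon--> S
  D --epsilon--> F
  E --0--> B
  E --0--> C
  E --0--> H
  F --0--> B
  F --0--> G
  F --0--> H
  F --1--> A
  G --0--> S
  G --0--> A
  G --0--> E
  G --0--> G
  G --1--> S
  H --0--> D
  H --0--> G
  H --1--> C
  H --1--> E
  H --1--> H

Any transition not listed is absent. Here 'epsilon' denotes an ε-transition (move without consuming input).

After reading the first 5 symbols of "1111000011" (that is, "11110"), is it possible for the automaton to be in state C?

Start in {S}.
Read '1': S→{A}; now {A}.
Read '1': A→{D}; union {D}; ε-closure = {S, D, F}.
Read '1': S→{A}, D→{B, C, H}, F→{A}; union {A, B, C, H}; ε-closure = {A, B, C, G, H}.
Read '1': A→{D}, B→{H}, C→{S, C, F}, G→{S}, H→{C, E, H}; now {S, C, D, E, F, H}.
Read '0': S→{S, A, G}, C→{H}, D→{B}, E→{B, C, H}, F→{B, G, H}, H→{D, G}; union {S, A, B, C, D, G, H}; ε-closure = {S, A, B, C, D, F, G, H}.
State C is in {S, A, B, C, D, F, G, H}.

Yes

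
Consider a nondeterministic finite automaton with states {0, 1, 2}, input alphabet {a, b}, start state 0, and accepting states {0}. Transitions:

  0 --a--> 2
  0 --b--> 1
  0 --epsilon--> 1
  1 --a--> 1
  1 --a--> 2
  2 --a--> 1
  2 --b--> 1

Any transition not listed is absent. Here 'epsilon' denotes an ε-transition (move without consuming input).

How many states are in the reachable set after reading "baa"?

Start: ε-closure({0}) = {0, 1}.
Read 'b': 0→{1}, 1→∅; now {1}.
Read 'a': 1→{1, 2}; now {1, 2}.
Read 'a': 1→{1, 2}, 2→{1}; now {1, 2}.
That set has 2 states.

2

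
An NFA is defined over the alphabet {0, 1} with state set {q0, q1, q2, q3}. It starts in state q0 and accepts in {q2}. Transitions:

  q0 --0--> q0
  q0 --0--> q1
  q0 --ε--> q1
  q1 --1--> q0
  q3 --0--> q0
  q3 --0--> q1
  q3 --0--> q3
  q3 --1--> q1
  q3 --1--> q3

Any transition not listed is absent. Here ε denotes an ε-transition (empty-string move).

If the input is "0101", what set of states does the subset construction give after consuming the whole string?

{q0, q1}

Start: ε-closure({q0}) = {q0, q1}.
Read '0': q0→{q0, q1}, q1→∅; now {q0, q1}.
Read '1': q0→∅, q1→{q0}; union {q0}; ε-closure = {q0, q1}.
Read '0': q0→{q0, q1}, q1→∅; now {q0, q1}.
Read '1': q0→∅, q1→{q0}; union {q0}; ε-closure = {q0, q1}.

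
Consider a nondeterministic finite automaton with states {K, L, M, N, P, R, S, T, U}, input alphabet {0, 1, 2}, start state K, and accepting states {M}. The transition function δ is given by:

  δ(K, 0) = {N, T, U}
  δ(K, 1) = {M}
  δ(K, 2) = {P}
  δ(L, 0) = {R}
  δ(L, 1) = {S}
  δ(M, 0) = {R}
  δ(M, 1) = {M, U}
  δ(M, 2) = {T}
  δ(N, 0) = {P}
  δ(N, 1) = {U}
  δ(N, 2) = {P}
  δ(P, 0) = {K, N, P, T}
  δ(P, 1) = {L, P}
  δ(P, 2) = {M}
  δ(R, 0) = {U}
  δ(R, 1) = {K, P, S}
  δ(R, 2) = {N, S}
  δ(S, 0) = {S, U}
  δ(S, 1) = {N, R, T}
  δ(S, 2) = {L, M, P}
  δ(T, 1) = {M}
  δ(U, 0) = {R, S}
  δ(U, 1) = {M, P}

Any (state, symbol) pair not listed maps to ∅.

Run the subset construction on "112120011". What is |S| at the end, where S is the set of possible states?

0

Start in {K}.
Read '1': K→{M}; now {M}.
Read '1': M→{M, U}; now {M, U}.
Read '2': M→{T}, U→∅; now {T}.
Read '1': T→{M}; now {M}.
Read '2': M→{T}; now {T}.
Read '0': T→∅; now ∅.
The set is empty and remains empty for the remaining 3 symbols.
That set has 0 states.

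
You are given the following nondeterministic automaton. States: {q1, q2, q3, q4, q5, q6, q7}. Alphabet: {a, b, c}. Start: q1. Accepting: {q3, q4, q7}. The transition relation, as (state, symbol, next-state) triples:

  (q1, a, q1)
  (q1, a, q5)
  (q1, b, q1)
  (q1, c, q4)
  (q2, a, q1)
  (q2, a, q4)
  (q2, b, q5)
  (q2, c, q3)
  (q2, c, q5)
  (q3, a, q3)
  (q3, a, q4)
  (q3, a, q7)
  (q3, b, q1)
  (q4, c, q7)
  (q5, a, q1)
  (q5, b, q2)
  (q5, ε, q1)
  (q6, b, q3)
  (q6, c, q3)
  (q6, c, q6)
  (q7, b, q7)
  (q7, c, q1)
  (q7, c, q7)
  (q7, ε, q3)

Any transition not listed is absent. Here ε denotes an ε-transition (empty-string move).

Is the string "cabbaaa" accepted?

No

Start in {q1}.
Read 'c': q1→{q4}; now {q4}.
Read 'a': q4→∅; now ∅.
The set is empty and remains empty for the remaining 5 symbols.
The final set ∅ contains no accepting state.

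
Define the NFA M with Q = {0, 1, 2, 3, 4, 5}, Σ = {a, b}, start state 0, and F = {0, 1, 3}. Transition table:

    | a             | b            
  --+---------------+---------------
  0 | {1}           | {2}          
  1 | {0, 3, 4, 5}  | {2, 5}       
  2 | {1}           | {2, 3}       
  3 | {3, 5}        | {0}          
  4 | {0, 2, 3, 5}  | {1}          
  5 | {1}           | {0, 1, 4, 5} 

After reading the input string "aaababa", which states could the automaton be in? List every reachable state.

{0, 1, 2, 3, 4, 5}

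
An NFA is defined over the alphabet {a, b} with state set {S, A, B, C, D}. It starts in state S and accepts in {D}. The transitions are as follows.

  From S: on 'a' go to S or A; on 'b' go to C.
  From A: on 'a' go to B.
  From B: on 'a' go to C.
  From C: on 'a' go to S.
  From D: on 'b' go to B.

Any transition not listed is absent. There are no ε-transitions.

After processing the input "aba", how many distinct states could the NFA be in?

1

Start in {S}.
Read 'a': S→{S, A}; now {S, A}.
Read 'b': S→{C}, A→∅; now {C}.
Read 'a': C→{S}; now {S}.
That set has 1 state.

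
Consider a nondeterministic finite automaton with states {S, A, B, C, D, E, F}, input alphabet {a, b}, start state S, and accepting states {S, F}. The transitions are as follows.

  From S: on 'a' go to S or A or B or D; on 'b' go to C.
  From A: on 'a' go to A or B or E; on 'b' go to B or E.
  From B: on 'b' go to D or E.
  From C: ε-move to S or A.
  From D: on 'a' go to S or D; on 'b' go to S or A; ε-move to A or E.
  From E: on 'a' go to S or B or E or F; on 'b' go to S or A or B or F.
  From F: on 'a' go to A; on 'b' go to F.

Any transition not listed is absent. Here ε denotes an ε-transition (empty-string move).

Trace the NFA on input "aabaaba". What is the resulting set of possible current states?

Start in {S}.
Read 'a': S→{S, A, B, D}; union {S, A, B, D}; ε-closure = {S, A, B, D, E}.
Read 'a': S→{S, A, B, D}, A→{A, B, E}, B→∅, D→{S, D}, E→{S, B, E, F}; now {S, A, B, D, E, F}.
Read 'b': S→{C}, A→{B, E}, B→{D, E}, D→{S, A}, E→{S, A, B, F}, F→{F}; now {S, A, B, C, D, E, F}.
Read 'a': S→{S, A, B, D}, A→{A, B, E}, B→∅, C→∅, D→{S, D}, E→{S, B, E, F}, F→{A}; now {S, A, B, D, E, F}.
Read 'a': S→{S, A, B, D}, A→{A, B, E}, B→∅, D→{S, D}, E→{S, B, E, F}, F→{A}; now {S, A, B, D, E, F}.
Read 'b': S→{C}, A→{B, E}, B→{D, E}, D→{S, A}, E→{S, A, B, F}, F→{F}; now {S, A, B, C, D, E, F}.
Read 'a': S→{S, A, B, D}, A→{A, B, E}, B→∅, C→∅, D→{S, D}, E→{S, B, E, F}, F→{A}; now {S, A, B, D, E, F}.

{S, A, B, D, E, F}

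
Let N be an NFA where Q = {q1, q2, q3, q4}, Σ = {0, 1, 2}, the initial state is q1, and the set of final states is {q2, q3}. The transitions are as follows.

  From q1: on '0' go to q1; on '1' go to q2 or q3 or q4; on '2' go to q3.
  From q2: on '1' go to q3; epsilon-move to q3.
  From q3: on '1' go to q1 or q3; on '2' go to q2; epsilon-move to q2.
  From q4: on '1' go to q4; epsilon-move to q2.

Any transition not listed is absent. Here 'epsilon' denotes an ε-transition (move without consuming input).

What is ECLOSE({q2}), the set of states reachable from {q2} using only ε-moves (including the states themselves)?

{q2, q3}

Begin with {q2}.
ε-move q2 → q3; add q3.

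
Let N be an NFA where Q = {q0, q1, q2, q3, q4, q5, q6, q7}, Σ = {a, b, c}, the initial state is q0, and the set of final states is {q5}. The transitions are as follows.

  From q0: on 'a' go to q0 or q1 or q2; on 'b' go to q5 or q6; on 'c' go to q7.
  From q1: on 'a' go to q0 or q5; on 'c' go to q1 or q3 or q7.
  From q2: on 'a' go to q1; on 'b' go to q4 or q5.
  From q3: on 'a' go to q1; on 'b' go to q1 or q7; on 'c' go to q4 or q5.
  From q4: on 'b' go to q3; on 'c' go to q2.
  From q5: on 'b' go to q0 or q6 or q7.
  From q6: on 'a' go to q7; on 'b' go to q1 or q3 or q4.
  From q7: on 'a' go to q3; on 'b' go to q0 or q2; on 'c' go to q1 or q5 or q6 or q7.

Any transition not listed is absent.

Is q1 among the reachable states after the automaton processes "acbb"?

No

Start in {q0}.
Read 'a': {q0} → {q0, q1, q2}.
Read 'c': {q0, q1, q2} → {q1, q3, q7}.
Read 'b': {q1, q3, q7} → {q0, q1, q2, q7}.
Read 'b': {q0, q1, q2, q7} → {q0, q2, q4, q5, q6}.
State q1 is not in {q0, q2, q4, q5, q6}.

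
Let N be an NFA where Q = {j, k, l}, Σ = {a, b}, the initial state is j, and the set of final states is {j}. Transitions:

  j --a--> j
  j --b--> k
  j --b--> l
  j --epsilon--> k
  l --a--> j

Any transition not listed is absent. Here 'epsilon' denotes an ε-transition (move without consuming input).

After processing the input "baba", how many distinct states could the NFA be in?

2

Start: ε-closure({j}) = {j, k}.
Read 'b': j→{k, l}, k→∅; now {k, l}.
Read 'a': k→∅, l→{j}; union {j}; ε-closure = {j, k}.
Read 'b': j→{k, l}, k→∅; now {k, l}.
Read 'a': k→∅, l→{j}; union {j}; ε-closure = {j, k}.
That set has 2 states.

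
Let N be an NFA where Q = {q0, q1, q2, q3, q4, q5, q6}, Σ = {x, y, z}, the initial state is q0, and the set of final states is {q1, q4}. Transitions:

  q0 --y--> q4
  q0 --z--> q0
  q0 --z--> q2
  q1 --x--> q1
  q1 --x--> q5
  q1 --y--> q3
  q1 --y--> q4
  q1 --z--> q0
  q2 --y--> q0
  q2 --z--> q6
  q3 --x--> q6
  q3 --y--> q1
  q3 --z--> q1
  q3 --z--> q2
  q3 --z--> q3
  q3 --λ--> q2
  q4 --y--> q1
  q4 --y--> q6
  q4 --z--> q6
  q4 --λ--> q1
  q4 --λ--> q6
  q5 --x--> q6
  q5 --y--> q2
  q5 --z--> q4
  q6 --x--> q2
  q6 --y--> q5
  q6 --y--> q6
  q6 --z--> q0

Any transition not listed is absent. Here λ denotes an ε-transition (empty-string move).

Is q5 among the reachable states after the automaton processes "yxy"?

Start in {q0}.
Read 'y': q0→{q4}; union {q4}; ε-closure = {q1, q4, q6}.
Read 'x': q1→{q1, q5}, q4→∅, q6→{q2}; now {q1, q2, q5}.
Read 'y': q1→{q3, q4}, q2→{q0}, q5→{q2}; union {q0, q2, q3, q4}; ε-closure = {q0, q1, q2, q3, q4, q6}.
State q5 is not in {q0, q1, q2, q3, q4, q6}.

No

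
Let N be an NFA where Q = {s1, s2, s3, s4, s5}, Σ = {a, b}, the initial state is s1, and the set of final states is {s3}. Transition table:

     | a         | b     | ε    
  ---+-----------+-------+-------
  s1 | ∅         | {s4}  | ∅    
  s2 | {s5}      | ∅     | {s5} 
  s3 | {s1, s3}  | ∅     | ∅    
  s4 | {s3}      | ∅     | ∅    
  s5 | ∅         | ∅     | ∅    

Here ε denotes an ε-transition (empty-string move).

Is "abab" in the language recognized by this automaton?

Start in {s1}.
Read 'a': s1→∅; now ∅.
The set is empty and remains empty for the remaining 3 symbols.
The final set ∅ contains no accepting state.

No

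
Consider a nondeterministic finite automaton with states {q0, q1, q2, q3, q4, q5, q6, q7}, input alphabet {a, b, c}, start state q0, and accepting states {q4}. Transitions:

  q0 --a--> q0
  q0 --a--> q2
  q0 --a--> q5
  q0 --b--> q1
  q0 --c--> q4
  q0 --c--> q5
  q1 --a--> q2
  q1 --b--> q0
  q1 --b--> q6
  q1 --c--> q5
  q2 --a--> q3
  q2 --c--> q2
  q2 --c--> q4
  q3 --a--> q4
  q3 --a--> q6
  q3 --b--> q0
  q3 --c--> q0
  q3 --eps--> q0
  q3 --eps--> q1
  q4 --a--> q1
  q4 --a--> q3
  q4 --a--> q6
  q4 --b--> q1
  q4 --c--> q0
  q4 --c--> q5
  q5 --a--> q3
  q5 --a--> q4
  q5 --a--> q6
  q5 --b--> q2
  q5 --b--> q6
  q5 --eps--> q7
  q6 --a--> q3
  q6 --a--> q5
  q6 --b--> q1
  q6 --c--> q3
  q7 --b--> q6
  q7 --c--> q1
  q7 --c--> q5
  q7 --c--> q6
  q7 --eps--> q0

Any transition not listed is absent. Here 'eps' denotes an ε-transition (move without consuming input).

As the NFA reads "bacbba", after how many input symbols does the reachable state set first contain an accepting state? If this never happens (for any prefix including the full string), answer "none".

3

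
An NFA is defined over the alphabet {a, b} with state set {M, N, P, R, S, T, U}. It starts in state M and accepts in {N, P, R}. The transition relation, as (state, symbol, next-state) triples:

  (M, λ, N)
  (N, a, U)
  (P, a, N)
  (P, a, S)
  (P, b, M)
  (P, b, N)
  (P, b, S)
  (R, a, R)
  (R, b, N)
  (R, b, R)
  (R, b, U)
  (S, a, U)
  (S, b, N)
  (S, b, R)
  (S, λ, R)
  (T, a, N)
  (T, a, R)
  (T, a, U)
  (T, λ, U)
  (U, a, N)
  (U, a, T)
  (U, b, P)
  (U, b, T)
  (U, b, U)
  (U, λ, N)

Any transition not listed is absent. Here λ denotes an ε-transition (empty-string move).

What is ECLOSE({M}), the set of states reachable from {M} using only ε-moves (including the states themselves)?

Begin with {M}.
ε-move M → N; add N.

{M, N}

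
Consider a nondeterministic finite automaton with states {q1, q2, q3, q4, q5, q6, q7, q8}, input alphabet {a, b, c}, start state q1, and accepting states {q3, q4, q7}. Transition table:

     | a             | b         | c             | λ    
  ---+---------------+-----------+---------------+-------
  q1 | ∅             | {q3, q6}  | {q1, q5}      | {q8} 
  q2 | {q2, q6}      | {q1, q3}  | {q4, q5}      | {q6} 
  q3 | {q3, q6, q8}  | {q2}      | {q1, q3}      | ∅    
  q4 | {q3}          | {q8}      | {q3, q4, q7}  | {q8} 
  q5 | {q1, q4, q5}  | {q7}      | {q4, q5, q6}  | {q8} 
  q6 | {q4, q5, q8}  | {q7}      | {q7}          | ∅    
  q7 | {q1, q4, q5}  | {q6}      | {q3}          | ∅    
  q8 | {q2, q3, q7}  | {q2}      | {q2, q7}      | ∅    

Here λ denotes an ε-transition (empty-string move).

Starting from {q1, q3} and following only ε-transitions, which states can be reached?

Begin with {q1, q3}.
ε-move q1 → q8; add q8.

{q1, q3, q8}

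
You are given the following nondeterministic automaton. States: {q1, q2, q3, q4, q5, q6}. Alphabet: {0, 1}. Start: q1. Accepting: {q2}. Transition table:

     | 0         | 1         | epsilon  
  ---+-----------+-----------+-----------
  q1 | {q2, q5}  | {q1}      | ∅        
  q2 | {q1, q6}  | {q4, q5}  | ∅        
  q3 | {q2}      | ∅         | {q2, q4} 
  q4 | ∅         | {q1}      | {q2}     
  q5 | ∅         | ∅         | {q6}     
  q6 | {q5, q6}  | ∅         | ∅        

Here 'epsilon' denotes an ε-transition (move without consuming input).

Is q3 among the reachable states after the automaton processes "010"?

No

Start in {q1}.
Read '0': {q1} → {q2, q5, q6}.
Read '1': {q2, q5, q6} → {q2, q4, q5, q6}.
Read '0': {q2, q4, q5, q6} → {q1, q5, q6}.
State q3 is not in {q1, q5, q6}.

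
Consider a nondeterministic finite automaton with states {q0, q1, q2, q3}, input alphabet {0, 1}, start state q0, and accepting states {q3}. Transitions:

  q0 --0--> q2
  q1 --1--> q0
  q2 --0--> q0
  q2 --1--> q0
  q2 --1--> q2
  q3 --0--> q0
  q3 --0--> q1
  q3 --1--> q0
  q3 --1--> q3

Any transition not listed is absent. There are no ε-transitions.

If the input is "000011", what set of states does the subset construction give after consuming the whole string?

Start in {q0}.
Read '0': q0→{q2}; now {q2}.
Read '0': q2→{q0}; now {q0}.
Read '0': q0→{q2}; now {q2}.
Read '0': q2→{q0}; now {q0}.
Read '1': q0→∅; now ∅.
The set is empty and remains empty for the remaining 1 symbol.

∅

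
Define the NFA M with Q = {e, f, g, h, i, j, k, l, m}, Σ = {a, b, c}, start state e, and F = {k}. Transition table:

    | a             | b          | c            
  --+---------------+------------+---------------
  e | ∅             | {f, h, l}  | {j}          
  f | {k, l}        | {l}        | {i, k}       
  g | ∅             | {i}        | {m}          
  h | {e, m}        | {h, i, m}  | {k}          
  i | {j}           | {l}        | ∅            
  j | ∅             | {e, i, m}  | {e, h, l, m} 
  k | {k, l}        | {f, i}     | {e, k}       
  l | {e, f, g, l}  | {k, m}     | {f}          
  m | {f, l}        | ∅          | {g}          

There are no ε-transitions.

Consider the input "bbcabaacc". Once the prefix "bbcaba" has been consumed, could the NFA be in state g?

Start in {e}.
Read 'b': e→{f, h, l}; now {f, h, l}.
Read 'b': f→{l}, h→{h, i, m}, l→{k, m}; now {h, i, k, l, m}.
Read 'c': h→{k}, i→∅, k→{e, k}, l→{f}, m→{g}; now {e, f, g, k}.
Read 'a': e→∅, f→{k, l}, g→∅, k→{k, l}; now {k, l}.
Read 'b': k→{f, i}, l→{k, m}; now {f, i, k, m}.
Read 'a': f→{k, l}, i→{j}, k→{k, l}, m→{f, l}; now {f, j, k, l}.
State g is not in {f, j, k, l}.

No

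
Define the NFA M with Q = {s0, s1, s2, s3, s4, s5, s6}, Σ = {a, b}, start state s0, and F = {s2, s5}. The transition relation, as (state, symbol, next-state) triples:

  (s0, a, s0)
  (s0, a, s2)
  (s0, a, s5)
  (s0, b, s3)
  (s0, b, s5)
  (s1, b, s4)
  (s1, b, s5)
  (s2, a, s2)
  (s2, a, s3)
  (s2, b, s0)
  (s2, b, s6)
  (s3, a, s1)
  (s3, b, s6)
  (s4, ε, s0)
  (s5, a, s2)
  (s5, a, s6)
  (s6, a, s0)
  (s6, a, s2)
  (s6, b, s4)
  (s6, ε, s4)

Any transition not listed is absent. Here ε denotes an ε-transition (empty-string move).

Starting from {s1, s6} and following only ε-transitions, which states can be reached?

Begin with {s1, s6}.
ε-move s6 → s4; add s4.
ε-move s4 → s0; add s0.

{s0, s1, s4, s6}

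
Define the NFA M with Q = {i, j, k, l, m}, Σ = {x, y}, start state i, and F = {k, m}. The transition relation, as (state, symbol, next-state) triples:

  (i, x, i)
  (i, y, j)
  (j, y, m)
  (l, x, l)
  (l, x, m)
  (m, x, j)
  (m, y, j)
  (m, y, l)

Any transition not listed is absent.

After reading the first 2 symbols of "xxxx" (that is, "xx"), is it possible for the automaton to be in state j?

Start in {i}.
Read 'x': {i} → {i}.
Read 'x': {i} → {i}.
State j is not in {i}.

No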